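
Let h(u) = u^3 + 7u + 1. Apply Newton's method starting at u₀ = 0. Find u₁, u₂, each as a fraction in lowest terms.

h'(u) = 3u^2 + 7.
h(0) = 1, h'(0) = 7, so u₁ = 0 - 1/7 = -1/7.
h(-1/7) = -1/343, h'(-1/7) = 346/49, so u₂ = (-1/7) - (-1/343)/(346/49) = -345/2422.

u₁ = -1/7, u₂ = -345/2422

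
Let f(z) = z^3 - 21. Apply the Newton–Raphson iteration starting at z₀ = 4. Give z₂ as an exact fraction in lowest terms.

4469165/1598472

f'(z) = 3z^2.
f(4) = 43, f'(4) = 48, so z₁ = 4 - 43/48 = 149/48.
f(149/48) = 985517/110592, f'(149/48) = 22201/768, so z₂ = (149/48) - (985517/110592)/(22201/768) = 4469165/1598472.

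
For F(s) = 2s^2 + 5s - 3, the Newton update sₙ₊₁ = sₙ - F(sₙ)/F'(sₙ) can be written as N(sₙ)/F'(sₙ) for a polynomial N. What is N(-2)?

F'(s) = 4s + 5.
N(s) = s·F'(s) - F(s) = s·(4s + 5) - (2s^2 + 5s - 3) = 2s^2 + 3.
N(-2) = 11.

11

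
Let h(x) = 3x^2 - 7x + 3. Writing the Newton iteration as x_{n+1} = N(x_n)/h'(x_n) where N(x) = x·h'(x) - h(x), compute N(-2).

h'(x) = 6x - 7.
N(x) = x·h'(x) - h(x) = x·(6x - 7) - (3x^2 - 7x + 3) = 3x^2 - 3.
N(-2) = 9.

9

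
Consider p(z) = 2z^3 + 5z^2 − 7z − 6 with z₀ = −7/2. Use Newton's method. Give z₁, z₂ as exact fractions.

p'(z) = 6z^2 + 10z − 7.
p(−7/2) = −6, p'(−7/2) = 63/2, so z₁ = (−7/2) − (−6)/(63/2) = −139/42.
p(−139/42) = −5248/9261, p'(−139/42) = 2511/98, so z₂ = (−139/42) − (−5248/9261)/(2511/98) = −3120269/949158.

z₁ = −139/42, z₂ = −3120269/949158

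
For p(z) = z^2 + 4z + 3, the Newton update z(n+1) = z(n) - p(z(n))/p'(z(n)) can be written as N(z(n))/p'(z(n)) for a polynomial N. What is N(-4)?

p'(z) = 2z + 4.
N(z) = z·p'(z) - p(z) = z·(2z + 4) - (z^2 + 4z + 3) = z^2 - 3.
N(-4) = 13.

13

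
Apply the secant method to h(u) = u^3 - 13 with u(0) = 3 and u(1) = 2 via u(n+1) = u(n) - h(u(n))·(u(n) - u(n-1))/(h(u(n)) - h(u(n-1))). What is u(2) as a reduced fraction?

h(3) = 14, h(2) = -5. u(2) = 2 - (-5)·(2 - 3)/((-5) - 14) = 43/19.

43/19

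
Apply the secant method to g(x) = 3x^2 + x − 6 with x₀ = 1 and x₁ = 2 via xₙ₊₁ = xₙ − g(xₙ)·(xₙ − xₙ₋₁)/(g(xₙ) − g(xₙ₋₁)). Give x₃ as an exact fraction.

66/53

g(1) = −2, g(2) = 8. x₂ = 2 − 8·(2 − 1)/(8 − (−2)) = 6/5.
g(2) = 8, g(6/5) = −12/25. x₃ = (6/5) − (−12/25)·((6/5) − 2)/((−12/25) − 8) = 66/53.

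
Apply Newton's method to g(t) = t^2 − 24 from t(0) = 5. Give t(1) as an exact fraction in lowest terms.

g'(t) = 2t.
g(5) = 1, g'(5) = 10, so t(1) = 5 − 1/10 = 49/10.

49/10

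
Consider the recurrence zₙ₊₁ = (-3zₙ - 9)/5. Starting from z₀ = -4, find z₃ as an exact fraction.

z₁ = (-3·(-4) - 9)/5 = 3/5.
z₂ = (-3·(3/5) - 9)/5 = -54/25.
z₃ = (-3·(-54/25) - 9)/5 = -63/125.

-63/125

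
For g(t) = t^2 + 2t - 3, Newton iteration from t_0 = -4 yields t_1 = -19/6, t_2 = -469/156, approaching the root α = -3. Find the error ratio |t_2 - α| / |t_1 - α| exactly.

t_1 - α = -19/6 - (-3) = -19/6 + 3 = -1/6, so |t_1 - α| = 1/6.
t_2 - α = -469/156 - (-3) = -469/156 + 3 = -1/156, so |t_2 - α| = 1/156.
Ratio = (1/156) / (1/6) = 1/26.

1/26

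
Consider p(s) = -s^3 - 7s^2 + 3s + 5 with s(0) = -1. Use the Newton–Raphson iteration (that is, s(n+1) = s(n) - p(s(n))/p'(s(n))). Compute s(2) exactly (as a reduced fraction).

p'(s) = -3s^2 - 14s + 3.
p(-1) = -4, p'(-1) = 14, so s(1) = (-1) - (-4)/14 = -5/7.
p(-5/7) = -120/343, p'(-5/7) = 562/49, so s(2) = (-5/7) - (-120/343)/(562/49) = -1345/1967.

-1345/1967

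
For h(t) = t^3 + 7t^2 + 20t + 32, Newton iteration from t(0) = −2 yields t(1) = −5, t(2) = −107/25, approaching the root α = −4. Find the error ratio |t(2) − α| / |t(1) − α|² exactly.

t(1) − α = −5 − (−4) = −5 + 4 = −1, so |t(1) − α| = 1.
t(2) − α = −107/25 − (−4) = −107/25 + 4 = −7/25, so |t(2) − α| = 7/25.
|t(1) − α|² = 1.
Ratio = (7/25) / 1 = 7/25.

7/25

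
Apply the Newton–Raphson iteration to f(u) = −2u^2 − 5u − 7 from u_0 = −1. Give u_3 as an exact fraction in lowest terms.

−2123/1455

f'(u) = −4u − 5.
f(−1) = −4, f'(−1) = −1, so u_1 = (−1) − (−4)/(−1) = −5.
f(−5) = −32, f'(−5) = 15, so u_2 = (−5) − (−32)/15 = −43/15.
f(−43/15) = −2048/225, f'(−43/15) = 97/15, so u_3 = (−43/15) − (−2048/225)/(97/15) = −2123/1455.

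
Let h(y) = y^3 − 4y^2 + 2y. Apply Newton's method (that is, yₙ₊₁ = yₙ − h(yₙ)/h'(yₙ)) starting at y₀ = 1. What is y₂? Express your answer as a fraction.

h'(y) = 3y^2 − 8y + 2.
h(1) = −1, h'(1) = −3, so y₁ = 1 − (−1)/(−3) = 2/3.
h(2/3) = −4/27, h'(2/3) = −2, so y₂ = (2/3) − (−4/27)/(−2) = 16/27.

16/27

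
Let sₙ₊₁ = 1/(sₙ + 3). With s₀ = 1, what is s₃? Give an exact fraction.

13/43

s₁ = 1/(1 + 3) = 1/4.
s₂ = 1/(1/4 + 3) = 4/13.
s₃ = 1/(4/13 + 3) = 13/43.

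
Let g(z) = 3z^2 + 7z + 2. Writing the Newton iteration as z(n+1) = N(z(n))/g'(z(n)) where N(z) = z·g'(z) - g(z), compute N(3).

25

g'(z) = 6z + 7.
N(z) = z·g'(z) - g(z) = z·(6z + 7) - (3z^2 + 7z + 2) = 3z^2 - 2.
N(3) = 25.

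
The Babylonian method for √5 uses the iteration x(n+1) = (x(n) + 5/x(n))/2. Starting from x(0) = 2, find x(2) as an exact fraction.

161/72

x(1) = (2 + 5/2)/2 = 9/4.
x(2) = (9/4 + 5/(9/4))/2 = 161/72.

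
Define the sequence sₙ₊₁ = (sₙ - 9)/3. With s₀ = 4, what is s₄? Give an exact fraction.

s₁ = (4 - 9)/3 = -5/3.
s₂ = ((-5/3) - 9)/3 = -32/9.
s₃ = ((-32/9) - 9)/3 = -113/27.
s₄ = ((-113/27) - 9)/3 = -356/81.

-356/81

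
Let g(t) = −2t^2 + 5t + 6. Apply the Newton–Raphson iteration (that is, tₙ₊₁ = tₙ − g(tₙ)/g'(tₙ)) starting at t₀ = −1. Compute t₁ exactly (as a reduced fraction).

−8/9

g'(t) = −4t + 5.
g(−1) = −1, g'(−1) = 9, so t₁ = (−1) − (−1)/9 = −8/9.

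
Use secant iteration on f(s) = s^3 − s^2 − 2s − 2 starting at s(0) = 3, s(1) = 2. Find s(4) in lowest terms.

f(3) = 10, f(2) = −2. s(2) = 2 − (−2)·(2 − 3)/((−2) − 10) = 13/6.
f(2) = −2, f(13/6) = −185/216. s(3) = (13/6) − (−185/216)·((13/6) − 2)/((−185/216) − (−2)) = 566/247.
f(13/6) = −185/216, f(566/247) = 2992930/15069223. s(4) = (566/247) − (2992930/15069223)·((566/247) − (13/6))/((2992930/15069223) − (−185/216)) = 42102398/18563671.

42102398/18563671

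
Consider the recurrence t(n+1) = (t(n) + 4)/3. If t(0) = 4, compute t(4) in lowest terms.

164/81

t(1) = (4 + 4)/3 = 8/3.
t(2) = ((8/3) + 4)/3 = 20/9.
t(3) = ((20/9) + 4)/3 = 56/27.
t(4) = ((56/27) + 4)/3 = 164/81.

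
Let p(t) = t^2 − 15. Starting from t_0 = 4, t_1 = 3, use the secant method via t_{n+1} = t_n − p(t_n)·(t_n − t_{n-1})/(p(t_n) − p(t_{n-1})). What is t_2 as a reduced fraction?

27/7

p(4) = 1, p(3) = −6. t_2 = 3 − (−6)·(3 − 4)/((−6) − 1) = 27/7.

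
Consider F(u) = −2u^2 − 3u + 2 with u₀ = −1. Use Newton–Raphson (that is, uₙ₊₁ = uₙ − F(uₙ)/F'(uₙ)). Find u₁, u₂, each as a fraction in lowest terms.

F'(u) = −4u − 3.
F(−1) = 3, F'(−1) = 1, so u₁ = (−1) − 3/1 = −4.
F(−4) = −18, F'(−4) = 13, so u₂ = (−4) − (−18)/13 = −34/13.

u₁ = −4, u₂ = −34/13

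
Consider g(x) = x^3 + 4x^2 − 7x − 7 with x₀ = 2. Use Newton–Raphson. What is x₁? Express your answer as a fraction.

g'(x) = 3x^2 + 8x − 7.
g(2) = 3, g'(2) = 21, so x₁ = 2 − 3/21 = 13/7.

13/7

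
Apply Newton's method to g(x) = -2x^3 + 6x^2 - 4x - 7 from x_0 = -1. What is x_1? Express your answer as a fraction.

-17/22

g'(x) = -6x^2 + 12x - 4.
g(-1) = 5, g'(-1) = -22, so x_1 = (-1) - 5/(-22) = -17/22.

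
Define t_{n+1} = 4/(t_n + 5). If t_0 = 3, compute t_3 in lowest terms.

44/63

t_1 = 4/(3 + 5) = 1/2.
t_2 = 4/(1/2 + 5) = 8/11.
t_3 = 4/(8/11 + 5) = 44/63.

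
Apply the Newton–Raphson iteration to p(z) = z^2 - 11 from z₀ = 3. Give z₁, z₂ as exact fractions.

z₁ = 10/3, z₂ = 199/60

p'(z) = 2z.
p(3) = -2, p'(3) = 6, so z₁ = 3 - (-2)/6 = 10/3.
p(10/3) = 1/9, p'(10/3) = 20/3, so z₂ = (10/3) - (1/9)/(20/3) = 199/60.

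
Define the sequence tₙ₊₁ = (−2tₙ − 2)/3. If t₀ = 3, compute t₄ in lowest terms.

t₁ = (−2·3 − 2)/3 = −8/3.
t₂ = (−2·(−8/3) − 2)/3 = 10/9.
t₃ = (−2·(10/9) − 2)/3 = −38/27.
t₄ = (−2·(−38/27) − 2)/3 = 22/81.

22/81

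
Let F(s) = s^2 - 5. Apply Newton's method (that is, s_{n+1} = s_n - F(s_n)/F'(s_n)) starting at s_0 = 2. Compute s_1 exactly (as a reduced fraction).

F'(s) = 2s.
F(2) = -1, F'(2) = 4, so s_1 = 2 - (-1)/4 = 9/4.

9/4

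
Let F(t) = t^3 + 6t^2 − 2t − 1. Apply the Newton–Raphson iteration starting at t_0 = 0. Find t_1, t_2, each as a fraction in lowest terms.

t_1 = −1/2, t_2 = −9/29

F'(t) = 3t^2 + 12t − 2.
F(0) = −1, F'(0) = −2, so t_1 = 0 − (−1)/(−2) = −1/2.
F(−1/2) = 11/8, F'(−1/2) = −29/4, so t_2 = (−1/2) − (11/8)/(−29/4) = −9/29.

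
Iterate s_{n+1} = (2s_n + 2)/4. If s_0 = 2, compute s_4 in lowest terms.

s_1 = (2·2 + 2)/4 = 3/2.
s_2 = (2·(3/2) + 2)/4 = 5/4.
s_3 = (2·(5/4) + 2)/4 = 9/8.
s_4 = (2·(9/8) + 2)/4 = 17/16.

17/16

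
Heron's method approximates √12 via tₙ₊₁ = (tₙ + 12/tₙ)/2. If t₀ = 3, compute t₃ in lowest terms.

t₁ = (3 + 12/3)/2 = 7/2.
t₂ = (7/2 + 12/(7/2))/2 = 97/28.
t₃ = (97/28 + 12/(97/28))/2 = 18817/5432.

18817/5432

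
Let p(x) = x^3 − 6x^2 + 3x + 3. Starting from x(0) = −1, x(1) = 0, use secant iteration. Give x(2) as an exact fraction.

p(−1) = −7, p(0) = 3. x(2) = 0 − 3·(0 − (−1))/(3 − (−7)) = −3/10.

−3/10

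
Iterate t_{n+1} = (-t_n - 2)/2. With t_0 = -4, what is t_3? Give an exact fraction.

-1/4

t_1 = (-(-4) - 2)/2 = 1.
t_2 = (-1 - 2)/2 = -3/2.
t_3 = (-(-3/2) - 2)/2 = -1/4.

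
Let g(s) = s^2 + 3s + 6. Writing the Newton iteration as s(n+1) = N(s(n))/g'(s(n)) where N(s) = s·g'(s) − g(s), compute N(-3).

g'(s) = 2s + 3.
N(s) = s·g'(s) − g(s) = s·(2s + 3) − (s^2 + 3s + 6) = s^2 − 6.
N(-3) = 3.

3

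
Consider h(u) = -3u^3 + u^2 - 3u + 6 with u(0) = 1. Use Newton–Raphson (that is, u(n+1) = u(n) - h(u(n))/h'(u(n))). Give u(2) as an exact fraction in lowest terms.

h'(u) = -9u^2 + 2u - 3.
h(1) = 1, h'(1) = -10, so u(1) = 1 - 1/(-10) = 11/10.
h(11/10) = -83/1000, h'(11/10) = -1169/100, so u(2) = (11/10) - (-83/1000)/(-1169/100) = 6388/5845.

6388/5845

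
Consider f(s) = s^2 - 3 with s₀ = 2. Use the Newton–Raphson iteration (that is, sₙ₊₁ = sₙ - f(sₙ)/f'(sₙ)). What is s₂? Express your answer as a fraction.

f'(s) = 2s.
f(2) = 1, f'(2) = 4, so s₁ = 2 - 1/4 = 7/4.
f(7/4) = 1/16, f'(7/4) = 7/2, so s₂ = (7/4) - (1/16)/(7/2) = 97/56.

97/56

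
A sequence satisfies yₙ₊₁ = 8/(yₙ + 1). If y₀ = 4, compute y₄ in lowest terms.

y₁ = 8/(4 + 1) = 8/5.
y₂ = 8/(8/5 + 1) = 40/13.
y₃ = 8/(40/13 + 1) = 104/53.
y₄ = 8/(104/53 + 1) = 424/157.

424/157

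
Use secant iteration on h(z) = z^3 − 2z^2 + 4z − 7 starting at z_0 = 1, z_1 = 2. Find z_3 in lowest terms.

h(1) = −4, h(2) = 1. z_2 = 2 − 1·(2 − 1)/(1 − (−4)) = 9/5.
h(2) = 1, h(9/5) = −56/125. z_3 = (9/5) − (−56/125)·((9/5) − 2)/((−56/125) − 1) = 337/181.

337/181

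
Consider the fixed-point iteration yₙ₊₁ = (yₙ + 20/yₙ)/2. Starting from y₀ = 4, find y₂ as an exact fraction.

161/36

y₁ = (4 + 20/4)/2 = 9/2.
y₂ = (9/2 + 20/(9/2))/2 = 161/36.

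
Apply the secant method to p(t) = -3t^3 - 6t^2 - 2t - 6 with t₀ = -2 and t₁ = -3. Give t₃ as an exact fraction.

p(-2) = -2, p(-3) = 27. t₂ = (-3) - 27·((-3) - (-2))/(27 - (-2)) = -60/29.
p(-3) = 27, p(-60/29) = -23814/24389. t₃ = (-60/29) - (-23814/24389)·((-60/29) - (-3))/((-23814/24389) - 27) = -53106/25271.

-53106/25271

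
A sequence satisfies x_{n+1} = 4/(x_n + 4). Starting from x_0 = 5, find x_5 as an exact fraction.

236/285

x_1 = 4/(5 + 4) = 4/9.
x_2 = 4/(4/9 + 4) = 9/10.
x_3 = 4/(9/10 + 4) = 40/49.
x_4 = 4/(40/49 + 4) = 49/59.
x_5 = 4/(49/59 + 4) = 236/285.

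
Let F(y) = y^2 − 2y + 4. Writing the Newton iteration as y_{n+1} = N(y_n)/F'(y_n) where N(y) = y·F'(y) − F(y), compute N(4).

12

F'(y) = 2y − 2.
N(y) = y·F'(y) − F(y) = y·(2y − 2) − (y^2 − 2y + 4) = y^2 − 4.
N(4) = 12.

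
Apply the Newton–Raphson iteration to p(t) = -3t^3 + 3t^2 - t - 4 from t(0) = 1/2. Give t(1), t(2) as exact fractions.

p'(t) = -9t^2 + 6t - 1.
p(1/2) = -33/8, p'(1/2) = -1/4, so t(1) = (1/2) - (-33/8)/(-1/4) = -16.
p(-16) = 13068, p'(-16) = -2401, so t(2) = (-16) - 13068/(-2401) = -25348/2401.

t(1) = -16, t(2) = -25348/2401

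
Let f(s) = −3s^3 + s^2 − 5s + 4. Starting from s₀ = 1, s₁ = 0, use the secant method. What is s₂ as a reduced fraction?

4/7

f(1) = −3, f(0) = 4. s₂ = 0 − 4·(0 − 1)/(4 − (−3)) = 4/7.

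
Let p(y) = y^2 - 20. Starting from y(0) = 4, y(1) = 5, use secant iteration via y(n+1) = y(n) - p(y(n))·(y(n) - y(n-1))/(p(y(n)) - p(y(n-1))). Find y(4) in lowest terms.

p(4) = -4, p(5) = 5. y(2) = 5 - 5·(5 - 4)/(5 - (-4)) = 40/9.
p(5) = 5, p(40/9) = -20/81. y(3) = (40/9) - (-20/81)·((40/9) - 5)/((-20/81) - 5) = 76/17.
p(40/9) = -20/81, p(76/17) = -4/289. y(4) = (76/17) - (-4/289)·((76/17) - (40/9))/((-4/289) - (-20/81)) = 1525/341.

1525/341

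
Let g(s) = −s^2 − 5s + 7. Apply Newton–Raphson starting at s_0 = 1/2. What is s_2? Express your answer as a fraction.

g'(s) = −2s − 5.
g(1/2) = 17/4, g'(1/2) = −6, so s_1 = (1/2) − (17/4)/(−6) = 29/24.
g(29/24) = −289/576, g'(29/24) = −89/12, so s_2 = (29/24) − (−289/576)/(−89/12) = 4873/4272.

4873/4272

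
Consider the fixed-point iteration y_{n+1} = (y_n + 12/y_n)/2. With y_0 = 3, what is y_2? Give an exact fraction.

y_1 = (3 + 12/3)/2 = 7/2.
y_2 = (7/2 + 12/(7/2))/2 = 97/28.

97/28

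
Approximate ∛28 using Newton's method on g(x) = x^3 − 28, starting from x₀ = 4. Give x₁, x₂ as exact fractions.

g'(x) = 3x^2.
g(4) = 36, g'(4) = 48, so x₁ = 4 − 36/48 = 13/4.
g(13/4) = 405/64, g'(13/4) = 507/16, so x₂ = (13/4) − (405/64)/(507/16) = 1031/338.

x₁ = 13/4, x₂ = 1031/338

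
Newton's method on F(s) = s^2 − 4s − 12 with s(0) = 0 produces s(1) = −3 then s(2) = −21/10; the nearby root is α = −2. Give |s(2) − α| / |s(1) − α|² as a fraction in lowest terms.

s(1) − α = −3 − (−2) = −3 + 2 = −1, so |s(1) − α| = 1.
s(2) − α = −21/10 − (−2) = −21/10 + 2 = −1/10, so |s(2) − α| = 1/10.
|s(1) − α|² = 1.
Ratio = (1/10) / 1 = 1/10.

1/10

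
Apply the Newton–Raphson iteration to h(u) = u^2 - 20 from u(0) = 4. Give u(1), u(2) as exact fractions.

h'(u) = 2u.
h(4) = -4, h'(4) = 8, so u(1) = 4 - (-4)/8 = 9/2.
h(9/2) = 1/4, h'(9/2) = 9, so u(2) = (9/2) - (1/4)/9 = 161/36.

u(1) = 9/2, u(2) = 161/36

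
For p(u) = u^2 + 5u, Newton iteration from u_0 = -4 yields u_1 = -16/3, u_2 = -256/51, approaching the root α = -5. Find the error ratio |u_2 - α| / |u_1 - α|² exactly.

u_1 - α = -16/3 - (-5) = -16/3 + 5 = -1/3, so |u_1 - α| = 1/3.
u_2 - α = -256/51 - (-5) = -256/51 + 5 = -1/51, so |u_2 - α| = 1/51.
|u_1 - α|² = 1/9.
Ratio = (1/51) / (1/9) = 3/17.

3/17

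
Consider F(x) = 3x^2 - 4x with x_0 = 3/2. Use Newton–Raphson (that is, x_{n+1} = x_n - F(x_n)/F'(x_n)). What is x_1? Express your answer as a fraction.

F'(x) = 6x - 4.
F(3/2) = 3/4, F'(3/2) = 5, so x_1 = (3/2) - (3/4)/5 = 27/20.

27/20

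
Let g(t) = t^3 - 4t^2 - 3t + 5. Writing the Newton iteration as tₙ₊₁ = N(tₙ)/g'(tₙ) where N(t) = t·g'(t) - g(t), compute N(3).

13

g'(t) = 3t^2 - 8t - 3.
N(t) = t·g'(t) - g(t) = t·(3t^2 - 8t - 3) - (t^3 - 4t^2 - 3t + 5) = 2t^3 - 4t^2 - 5.
N(3) = 13.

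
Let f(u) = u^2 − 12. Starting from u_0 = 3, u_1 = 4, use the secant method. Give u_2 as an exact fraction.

24/7

f(3) = −3, f(4) = 4. u_2 = 4 − 4·(4 − 3)/(4 − (−3)) = 24/7.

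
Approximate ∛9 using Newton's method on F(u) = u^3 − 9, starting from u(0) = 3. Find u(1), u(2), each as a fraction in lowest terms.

F'(u) = 3u^2.
F(3) = 18, F'(3) = 27, so u(1) = 3 − 18/27 = 7/3.
F(7/3) = 100/27, F'(7/3) = 49/3, so u(2) = (7/3) − (100/27)/(49/3) = 929/441.

u(1) = 7/3, u(2) = 929/441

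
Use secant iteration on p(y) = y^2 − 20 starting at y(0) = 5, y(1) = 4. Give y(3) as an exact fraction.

p(5) = 5, p(4) = −4. y(2) = 4 − (−4)·(4 − 5)/((−4) − 5) = 40/9.
p(4) = −4, p(40/9) = −20/81. y(3) = (40/9) − (−20/81)·((40/9) − 4)/((−20/81) − (−4)) = 85/19.

85/19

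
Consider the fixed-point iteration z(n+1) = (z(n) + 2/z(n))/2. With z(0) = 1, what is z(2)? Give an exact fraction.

17/12

z(1) = (1 + 2/1)/2 = 3/2.
z(2) = (3/2 + 2/(3/2))/2 = 17/12.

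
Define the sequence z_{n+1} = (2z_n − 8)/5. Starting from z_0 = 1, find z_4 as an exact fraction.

z_1 = (2·1 − 8)/5 = −6/5.
z_2 = (2·(−6/5) − 8)/5 = −52/25.
z_3 = (2·(−52/25) − 8)/5 = −304/125.
z_4 = (2·(−304/125) − 8)/5 = −1608/625.

−1608/625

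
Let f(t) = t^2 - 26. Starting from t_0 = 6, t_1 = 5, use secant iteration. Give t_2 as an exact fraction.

f(6) = 10, f(5) = -1. t_2 = 5 - (-1)·(5 - 6)/((-1) - 10) = 56/11.

56/11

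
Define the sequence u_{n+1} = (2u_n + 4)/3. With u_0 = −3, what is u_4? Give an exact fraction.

u_1 = (2·(−3) + 4)/3 = −2/3.
u_2 = (2·(−2/3) + 4)/3 = 8/9.
u_3 = (2·(8/9) + 4)/3 = 52/27.
u_4 = (2·(52/27) + 4)/3 = 212/81.

212/81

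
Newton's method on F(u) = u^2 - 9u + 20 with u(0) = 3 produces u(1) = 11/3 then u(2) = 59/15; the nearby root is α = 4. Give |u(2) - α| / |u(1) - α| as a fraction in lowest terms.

1/5

u(1) - α = 11/3 - 4 = -1/3, so |u(1) - α| = 1/3.
u(2) - α = 59/15 - 4 = -1/15, so |u(2) - α| = 1/15.
Ratio = (1/15) / (1/3) = 1/5.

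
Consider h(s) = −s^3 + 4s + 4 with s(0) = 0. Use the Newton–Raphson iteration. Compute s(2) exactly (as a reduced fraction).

−2

h'(s) = −3s^2 + 4.
h(0) = 4, h'(0) = 4, so s(1) = 0 − 4/4 = −1.
h(−1) = 1, h'(−1) = 1, so s(2) = (−1) − 1/1 = −2.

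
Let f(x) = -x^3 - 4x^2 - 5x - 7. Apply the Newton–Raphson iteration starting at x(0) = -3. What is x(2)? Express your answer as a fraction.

f'(x) = -3x^2 - 8x - 5.
f(-3) = -1, f'(-3) = -8, so x(1) = (-3) - (-1)/(-8) = -25/8.
f(-25/8) = 41/512, f'(-25/8) = -595/64, so x(2) = (-25/8) - (41/512)/(-595/64) = -7417/2380.

-7417/2380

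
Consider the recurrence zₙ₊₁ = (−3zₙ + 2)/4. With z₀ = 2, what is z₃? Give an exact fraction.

−7/16

z₁ = (−3·2 + 2)/4 = −1.
z₂ = (−3·(−1) + 2)/4 = 5/4.
z₃ = (−3·(5/4) + 2)/4 = −7/16.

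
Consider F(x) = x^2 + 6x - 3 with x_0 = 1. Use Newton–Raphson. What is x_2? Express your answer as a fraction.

F'(x) = 2x + 6.
F(1) = 4, F'(1) = 8, so x_1 = 1 - 4/8 = 1/2.
F(1/2) = 1/4, F'(1/2) = 7, so x_2 = (1/2) - (1/4)/7 = 13/28.

13/28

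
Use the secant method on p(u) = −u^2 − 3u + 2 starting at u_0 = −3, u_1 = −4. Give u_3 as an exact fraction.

−32/9

p(−3) = 2, p(−4) = −2. u_2 = (−4) − (−2)·((−4) − (−3))/((−2) − 2) = −7/2.
p(−4) = −2, p(−7/2) = 1/4. u_3 = (−7/2) − (1/4)·((−7/2) − (−4))/((1/4) − (−2)) = −32/9.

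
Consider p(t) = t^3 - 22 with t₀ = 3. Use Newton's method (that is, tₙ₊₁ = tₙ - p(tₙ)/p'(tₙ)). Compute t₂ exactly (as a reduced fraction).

p'(t) = 3t^2.
p(3) = 5, p'(3) = 27, so t₁ = 3 - 5/27 = 76/27.
p(76/27) = 5950/19683, p'(76/27) = 5776/243, so t₂ = (76/27) - (5950/19683)/(5776/243) = 655489/233928.

655489/233928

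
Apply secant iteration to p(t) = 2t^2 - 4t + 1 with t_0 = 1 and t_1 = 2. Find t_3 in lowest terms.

5/3

p(1) = -1, p(2) = 1. t_2 = 2 - 1·(2 - 1)/(1 - (-1)) = 3/2.
p(2) = 1, p(3/2) = -1/2. t_3 = (3/2) - (-1/2)·((3/2) - 2)/((-1/2) - 1) = 5/3.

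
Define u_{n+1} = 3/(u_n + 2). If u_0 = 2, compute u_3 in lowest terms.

33/34

u_1 = 3/(2 + 2) = 3/4.
u_2 = 3/(3/4 + 2) = 12/11.
u_3 = 3/(12/11 + 2) = 33/34.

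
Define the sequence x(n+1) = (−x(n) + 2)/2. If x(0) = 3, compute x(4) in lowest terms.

x(1) = (−3 + 2)/2 = −1/2.
x(2) = (−(−1/2) + 2)/2 = 5/4.
x(3) = (−(5/4) + 2)/2 = 3/8.
x(4) = (−(3/8) + 2)/2 = 13/16.

13/16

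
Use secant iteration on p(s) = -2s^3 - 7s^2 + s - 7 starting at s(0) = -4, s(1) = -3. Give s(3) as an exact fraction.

-23583/6037

p(-4) = 5, p(-3) = -19. s(2) = (-3) - (-19)·((-3) - (-4))/((-19) - 5) = -91/24.
p(-3) = -19, p(-91/24) = -16625/6912. s(3) = (-91/24) - (-16625/6912)·((-91/24) - (-3))/((-16625/6912) - (-19)) = -23583/6037.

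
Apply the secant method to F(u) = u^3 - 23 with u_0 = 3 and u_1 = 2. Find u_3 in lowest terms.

F(3) = 4, F(2) = -15. u_2 = 2 - (-15)·(2 - 3)/((-15) - 4) = 53/19.
F(2) = -15, F(53/19) = -8880/6859. u_3 = (53/19) - (-8880/6859)·((53/19) - 2)/((-8880/6859) - (-15)) = 5983/2089.

5983/2089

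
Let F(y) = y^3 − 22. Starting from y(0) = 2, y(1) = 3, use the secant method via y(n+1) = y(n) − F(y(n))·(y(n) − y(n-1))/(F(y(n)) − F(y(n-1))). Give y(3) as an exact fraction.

24946/8917

F(2) = −14, F(3) = 5. y(2) = 3 − 5·(3 − 2)/(5 − (−14)) = 52/19.
F(3) = 5, F(52/19) = −10290/6859. y(3) = (52/19) − (−10290/6859)·((52/19) − 3)/((−10290/6859) − 5) = 24946/8917.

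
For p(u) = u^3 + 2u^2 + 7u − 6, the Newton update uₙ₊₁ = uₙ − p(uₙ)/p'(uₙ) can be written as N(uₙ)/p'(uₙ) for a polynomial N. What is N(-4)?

−90

p'(u) = 3u^2 + 4u + 7.
N(u) = u·p'(u) − p(u) = u·(3u^2 + 4u + 7) − (u^3 + 2u^2 + 7u − 6) = 2u^3 + 2u^2 + 6.
N(-4) = −90.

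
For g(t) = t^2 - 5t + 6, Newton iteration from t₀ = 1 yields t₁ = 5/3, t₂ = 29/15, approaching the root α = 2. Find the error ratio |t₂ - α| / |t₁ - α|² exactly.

3/5

t₁ - α = 5/3 - 2 = -1/3, so |t₁ - α| = 1/3.
t₂ - α = 29/15 - 2 = -1/15, so |t₂ - α| = 1/15.
|t₁ - α|² = 1/9.
Ratio = (1/15) / (1/9) = 3/5.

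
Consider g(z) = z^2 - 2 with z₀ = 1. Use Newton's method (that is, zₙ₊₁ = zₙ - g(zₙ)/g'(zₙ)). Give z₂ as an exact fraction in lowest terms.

g'(z) = 2z.
g(1) = -1, g'(1) = 2, so z₁ = 1 - (-1)/2 = 3/2.
g(3/2) = 1/4, g'(3/2) = 3, so z₂ = (3/2) - (1/4)/3 = 17/12.

17/12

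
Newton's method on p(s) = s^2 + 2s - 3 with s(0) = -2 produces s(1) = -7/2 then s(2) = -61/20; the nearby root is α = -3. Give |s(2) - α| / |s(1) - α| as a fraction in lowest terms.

s(1) - α = -7/2 - (-3) = -7/2 + 3 = -1/2, so |s(1) - α| = 1/2.
s(2) - α = -61/20 - (-3) = -61/20 + 3 = -1/20, so |s(2) - α| = 1/20.
Ratio = (1/20) / (1/2) = 1/10.

1/10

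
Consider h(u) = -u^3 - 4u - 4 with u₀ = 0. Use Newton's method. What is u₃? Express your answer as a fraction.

h'(u) = -3u^2 - 4.
h(0) = -4, h'(0) = -4, so u₁ = 0 - (-4)/(-4) = -1.
h(-1) = 1, h'(-1) = -7, so u₂ = (-1) - 1/(-7) = -6/7.
h(-6/7) = 20/343, h'(-6/7) = -304/49, so u₃ = (-6/7) - (20/343)/(-304/49) = -451/532.

-451/532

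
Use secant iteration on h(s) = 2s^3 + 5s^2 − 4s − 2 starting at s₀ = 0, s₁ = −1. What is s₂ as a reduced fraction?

−2/7

h(0) = −2, h(−1) = 5. s₂ = (−1) − 5·((−1) − 0)/(5 − (−2)) = −2/7.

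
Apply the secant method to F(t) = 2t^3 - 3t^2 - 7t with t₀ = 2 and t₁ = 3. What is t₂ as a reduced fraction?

F(2) = -10, F(3) = 6. t₂ = 3 - 6·(3 - 2)/(6 - (-10)) = 21/8.

21/8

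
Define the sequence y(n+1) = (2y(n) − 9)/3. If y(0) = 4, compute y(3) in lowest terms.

y(1) = (2·4 − 9)/3 = −1/3.
y(2) = (2·(−1/3) − 9)/3 = −29/9.
y(3) = (2·(−29/9) − 9)/3 = −139/27.

−139/27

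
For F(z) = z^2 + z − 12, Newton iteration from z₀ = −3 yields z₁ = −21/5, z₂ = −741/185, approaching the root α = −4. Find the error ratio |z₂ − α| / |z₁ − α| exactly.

z₁ − α = −21/5 − (−4) = −21/5 + 4 = −1/5, so |z₁ − α| = 1/5.
z₂ − α = −741/185 − (−4) = −741/185 + 4 = −1/185, so |z₂ − α| = 1/185.
Ratio = (1/185) / (1/5) = 1/37.

1/37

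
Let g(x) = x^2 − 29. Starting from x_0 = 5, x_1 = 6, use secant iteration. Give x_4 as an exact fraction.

g(5) = −4, g(6) = 7. x_2 = 6 − 7·(6 − 5)/(7 − (−4)) = 59/11.
g(6) = 7, g(59/11) = −28/121. x_3 = (59/11) − (−28/121)·((59/11) − 6)/((−28/121) − 7) = 673/125.
g(59/11) = −28/121, g(673/125) = −196/15625. x_4 = (673/125) − (−196/15625)·((673/125) − (59/11))/((−196/15625) − (−28/121)) = 39791/7389.

39791/7389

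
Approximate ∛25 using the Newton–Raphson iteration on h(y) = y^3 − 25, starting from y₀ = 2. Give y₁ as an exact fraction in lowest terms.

h'(y) = 3y^2.
h(2) = −17, h'(2) = 12, so y₁ = 2 − (−17)/12 = 41/12.

41/12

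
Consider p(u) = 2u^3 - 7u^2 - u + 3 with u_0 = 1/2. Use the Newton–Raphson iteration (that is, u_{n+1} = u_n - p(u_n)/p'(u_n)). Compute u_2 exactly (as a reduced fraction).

p'(u) = 6u^2 - 14u - 1.
p(1/2) = 1, p'(1/2) = -13/2, so u_1 = (1/2) - 1/(-13/2) = 17/26.
p(17/26) = -192/2197, p'(17/26) = -2565/338, so u_2 = (17/26) - (-192/2197)/(-2565/338) = 14279/22230.

14279/22230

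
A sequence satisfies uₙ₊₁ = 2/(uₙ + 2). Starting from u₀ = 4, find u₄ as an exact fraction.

u₁ = 2/(4 + 2) = 1/3.
u₂ = 2/(1/3 + 2) = 6/7.
u₃ = 2/(6/7 + 2) = 7/10.
u₄ = 2/(7/10 + 2) = 20/27.

20/27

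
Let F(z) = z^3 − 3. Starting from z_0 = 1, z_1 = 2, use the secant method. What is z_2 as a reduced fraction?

F(1) = −2, F(2) = 5. z_2 = 2 − 5·(2 − 1)/(5 − (−2)) = 9/7.

9/7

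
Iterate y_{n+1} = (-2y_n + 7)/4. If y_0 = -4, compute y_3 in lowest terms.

y_1 = (-2·(-4) + 7)/4 = 15/4.
y_2 = (-2·(15/4) + 7)/4 = -1/8.
y_3 = (-2·(-1/8) + 7)/4 = 29/16.

29/16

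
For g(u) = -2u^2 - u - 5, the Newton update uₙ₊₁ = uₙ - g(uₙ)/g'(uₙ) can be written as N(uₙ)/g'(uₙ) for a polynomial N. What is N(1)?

g'(u) = -4u - 1.
N(u) = u·g'(u) - g(u) = u·(-4u - 1) - (-2u^2 - u - 5) = -2u^2 + 5.
N(1) = 3.

3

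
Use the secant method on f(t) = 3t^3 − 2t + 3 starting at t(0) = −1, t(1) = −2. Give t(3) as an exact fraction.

−501/431

f(−1) = 2, f(−2) = −17. t(2) = (−2) − (−17)·((−2) − (−1))/((−17) − 2) = −21/19.
f(−2) = −17, f(−21/19) = 7956/6859. t(3) = (−21/19) − (7956/6859)·((−21/19) − (−2))/((7956/6859) − (−17)) = −501/431.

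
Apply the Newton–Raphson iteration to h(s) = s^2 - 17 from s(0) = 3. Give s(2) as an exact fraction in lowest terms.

h'(s) = 2s.
h(3) = -8, h'(3) = 6, so s(1) = 3 - (-8)/6 = 13/3.
h(13/3) = 16/9, h'(13/3) = 26/3, so s(2) = (13/3) - (16/9)/(26/3) = 161/39.

161/39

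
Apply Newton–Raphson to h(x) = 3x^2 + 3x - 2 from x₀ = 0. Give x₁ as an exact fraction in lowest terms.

2/3

h'(x) = 6x + 3.
h(0) = -2, h'(0) = 3, so x₁ = 0 - (-2)/3 = 2/3.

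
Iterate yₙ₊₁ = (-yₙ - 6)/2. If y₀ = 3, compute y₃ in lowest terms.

-21/8

y₁ = (-3 - 6)/2 = -9/2.
y₂ = (-(-9/2) - 6)/2 = -3/4.
y₃ = (-(-3/4) - 6)/2 = -21/8.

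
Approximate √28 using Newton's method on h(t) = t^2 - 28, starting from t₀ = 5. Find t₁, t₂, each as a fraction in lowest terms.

h'(t) = 2t.
h(5) = -3, h'(5) = 10, so t₁ = 5 - (-3)/10 = 53/10.
h(53/10) = 9/100, h'(53/10) = 53/5, so t₂ = (53/10) - (9/100)/(53/5) = 5609/1060.

t₁ = 53/10, t₂ = 5609/1060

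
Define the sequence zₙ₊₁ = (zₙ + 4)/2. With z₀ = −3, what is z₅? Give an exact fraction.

121/32

z₁ = ((−3) + 4)/2 = 1/2.
z₂ = ((1/2) + 4)/2 = 9/4.
z₃ = ((9/4) + 4)/2 = 25/8.
z₄ = ((25/8) + 4)/2 = 57/16.
z₅ = ((57/16) + 4)/2 = 121/32.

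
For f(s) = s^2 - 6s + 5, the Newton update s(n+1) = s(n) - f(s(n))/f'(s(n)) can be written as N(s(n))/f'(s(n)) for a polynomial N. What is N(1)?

-4

f'(s) = 2s - 6.
N(s) = s·f'(s) - f(s) = s·(2s - 6) - (s^2 - 6s + 5) = s^2 - 5.
N(1) = -4.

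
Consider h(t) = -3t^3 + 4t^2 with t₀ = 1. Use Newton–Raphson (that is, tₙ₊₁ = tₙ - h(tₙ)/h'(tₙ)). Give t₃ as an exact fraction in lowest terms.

h'(t) = -9t^2 + 8t.
h(1) = 1, h'(1) = -1, so t₁ = 1 - 1/(-1) = 2.
h(2) = -8, h'(2) = -20, so t₂ = 2 - (-8)/(-20) = 8/5.
h(8/5) = -256/125, h'(8/5) = -256/25, so t₃ = (8/5) - (-256/125)/(-256/25) = 7/5.

7/5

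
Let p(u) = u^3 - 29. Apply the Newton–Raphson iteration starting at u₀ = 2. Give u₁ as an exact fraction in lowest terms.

p'(u) = 3u^2.
p(2) = -21, p'(2) = 12, so u₁ = 2 - (-21)/12 = 15/4.

15/4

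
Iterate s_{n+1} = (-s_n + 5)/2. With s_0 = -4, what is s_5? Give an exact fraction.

59/32

s_1 = (-(-4) + 5)/2 = 9/2.
s_2 = (-(9/2) + 5)/2 = 1/4.
s_3 = (-(1/4) + 5)/2 = 19/8.
s_4 = (-(19/8) + 5)/2 = 21/16.
s_5 = (-(21/16) + 5)/2 = 59/32.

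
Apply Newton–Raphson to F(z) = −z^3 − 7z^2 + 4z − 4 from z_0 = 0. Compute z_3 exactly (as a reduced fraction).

−6263/4017

F'(z) = −3z^2 − 14z + 4.
F(0) = −4, F'(0) = 4, so z_1 = 0 − (−4)/4 = 1.
F(1) = −8, F'(1) = −13, so z_2 = 1 − (−8)/(−13) = 5/13.
F(5/13) = −7808/2197, F'(5/13) = −309/169, so z_3 = (5/13) − (−7808/2197)/(−309/169) = −6263/4017.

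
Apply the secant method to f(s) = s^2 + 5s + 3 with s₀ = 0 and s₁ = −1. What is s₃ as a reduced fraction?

−9/13

f(0) = 3, f(−1) = −1. s₂ = (−1) − (−1)·((−1) − 0)/((−1) − 3) = −3/4.
f(−1) = −1, f(−3/4) = −3/16. s₃ = (−3/4) − (−3/16)·((−3/4) − (−1))/((−3/16) − (−1)) = −9/13.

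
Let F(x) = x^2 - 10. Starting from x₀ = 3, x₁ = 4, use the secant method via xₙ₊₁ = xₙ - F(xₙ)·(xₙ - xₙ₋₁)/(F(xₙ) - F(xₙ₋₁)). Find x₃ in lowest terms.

79/25

F(3) = -1, F(4) = 6. x₂ = 4 - 6·(4 - 3)/(6 - (-1)) = 22/7.
F(4) = 6, F(22/7) = -6/49. x₃ = (22/7) - (-6/49)·((22/7) - 4)/((-6/49) - 6) = 79/25.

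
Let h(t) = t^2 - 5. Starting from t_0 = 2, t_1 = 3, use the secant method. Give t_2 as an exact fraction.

11/5

h(2) = -1, h(3) = 4. t_2 = 3 - 4·(3 - 2)/(4 - (-1)) = 11/5.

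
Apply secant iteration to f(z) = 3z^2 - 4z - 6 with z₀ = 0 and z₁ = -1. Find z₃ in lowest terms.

f(0) = -6, f(-1) = 1. z₂ = (-1) - 1·((-1) - 0)/(1 - (-6)) = -6/7.
f(-1) = 1, f(-6/7) = -18/49. z₃ = (-6/7) - (-18/49)·((-6/7) - (-1))/((-18/49) - 1) = -60/67.

-60/67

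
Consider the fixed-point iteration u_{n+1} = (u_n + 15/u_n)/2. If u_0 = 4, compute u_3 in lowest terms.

u_1 = (4 + 15/4)/2 = 31/8.
u_2 = (31/8 + 15/(31/8))/2 = 1921/496.
u_3 = (1921/496 + 15/(1921/496))/2 = 7380481/1905632.

7380481/1905632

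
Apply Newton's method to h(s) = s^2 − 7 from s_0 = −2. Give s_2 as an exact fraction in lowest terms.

−233/88

h'(s) = 2s.
h(−2) = −3, h'(−2) = −4, so s_1 = (−2) − (−3)/(−4) = −11/4.
h(−11/4) = 9/16, h'(−11/4) = −11/2, so s_2 = (−11/4) − (9/16)/(−11/2) = −233/88.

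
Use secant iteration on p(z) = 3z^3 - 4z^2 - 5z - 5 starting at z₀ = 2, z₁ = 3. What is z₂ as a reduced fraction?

71/32

p(2) = -7, p(3) = 25. z₂ = 3 - 25·(3 - 2)/(25 - (-7)) = 71/32.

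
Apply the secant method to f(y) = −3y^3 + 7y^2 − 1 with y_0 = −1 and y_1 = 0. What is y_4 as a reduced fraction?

f(−1) = 9, f(0) = −1. y_2 = 0 − (−1)·(0 − (−1))/((−1) − 9) = −1/10.
f(0) = −1, f(−1/10) = −927/1000. y_3 = (−1/10) − (−927/1000)·((−1/10) − 0)/((−927/1000) − (−1)) = −100/73.
f(−1/10) = −927/1000, f(−100/73) = 7720983/389017. y_4 = (−100/73) − (7720983/389017)·((−100/73) − (−1/10))/((7720983/389017) − (−927/1000)) = −1365800/8718017.

−1365800/8718017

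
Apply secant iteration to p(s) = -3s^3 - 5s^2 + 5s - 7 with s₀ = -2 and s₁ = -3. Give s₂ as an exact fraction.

-67/27

p(-2) = -13, p(-3) = 14. s₂ = (-3) - 14·((-3) - (-2))/(14 - (-13)) = -67/27.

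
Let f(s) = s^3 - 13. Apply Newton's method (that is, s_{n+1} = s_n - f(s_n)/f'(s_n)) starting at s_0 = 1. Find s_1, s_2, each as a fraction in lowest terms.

f'(s) = 3s^2.
f(1) = -12, f'(1) = 3, so s_1 = 1 - (-12)/3 = 5.
f(5) = 112, f'(5) = 75, so s_2 = 5 - 112/75 = 263/75.

s_1 = 5, s_2 = 263/75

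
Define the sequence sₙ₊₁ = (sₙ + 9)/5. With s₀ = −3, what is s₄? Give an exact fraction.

1401/625

s₁ = ((−3) + 9)/5 = 6/5.
s₂ = ((6/5) + 9)/5 = 51/25.
s₃ = ((51/25) + 9)/5 = 276/125.
s₄ = ((276/125) + 9)/5 = 1401/625.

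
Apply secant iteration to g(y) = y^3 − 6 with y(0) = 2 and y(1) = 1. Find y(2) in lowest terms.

g(2) = 2, g(1) = −5. y(2) = 1 − (−5)·(1 − 2)/((−5) − 2) = 12/7.

12/7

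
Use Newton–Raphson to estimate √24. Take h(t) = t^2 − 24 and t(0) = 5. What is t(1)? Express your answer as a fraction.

h'(t) = 2t.
h(5) = 1, h'(5) = 10, so t(1) = 5 − 1/10 = 49/10.

49/10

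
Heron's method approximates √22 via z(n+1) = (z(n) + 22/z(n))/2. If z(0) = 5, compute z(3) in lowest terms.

z(1) = (5 + 22/5)/2 = 47/10.
z(2) = (47/10 + 22/(47/10))/2 = 4409/940.
z(3) = (4409/940 + 22/(4409/940))/2 = 38878481/8288920.

38878481/8288920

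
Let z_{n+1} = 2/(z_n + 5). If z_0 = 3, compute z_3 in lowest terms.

z_1 = 2/(3 + 5) = 1/4.
z_2 = 2/(1/4 + 5) = 8/21.
z_3 = 2/(8/21 + 5) = 42/113.

42/113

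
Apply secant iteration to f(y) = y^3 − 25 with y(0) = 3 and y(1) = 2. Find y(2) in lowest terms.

55/19

f(3) = 2, f(2) = −17. y(2) = 2 − (−17)·(2 − 3)/((−17) − 2) = 55/19.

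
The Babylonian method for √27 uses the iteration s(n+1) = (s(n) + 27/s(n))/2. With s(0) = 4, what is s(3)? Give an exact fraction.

25575217/4921952

s(1) = (4 + 27/4)/2 = 43/8.
s(2) = (43/8 + 27/(43/8))/2 = 3577/688.
s(3) = (3577/688 + 27/(3577/688))/2 = 25575217/4921952.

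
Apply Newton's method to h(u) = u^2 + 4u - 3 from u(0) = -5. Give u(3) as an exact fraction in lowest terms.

-56641/12192

h'(u) = 2u + 4.
h(-5) = 2, h'(-5) = -6, so u(1) = (-5) - 2/(-6) = -14/3.
h(-14/3) = 1/9, h'(-14/3) = -16/3, so u(2) = (-14/3) - (1/9)/(-16/3) = -223/48.
h(-223/48) = 1/2304, h'(-223/48) = -127/24, so u(3) = (-223/48) - (1/2304)/(-127/24) = -56641/12192.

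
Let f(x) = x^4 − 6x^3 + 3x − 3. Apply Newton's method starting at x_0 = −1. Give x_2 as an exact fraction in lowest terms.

f'(x) = 4x^3 − 18x^2 + 3.
f(−1) = 1, f'(−1) = −19, so x_1 = (−1) − 1/(−19) = −18/19.
f(−18/19) = 8475/130321, f'(−18/19) = −113559/6859, so x_2 = (−18/19) − (8475/130321)/(−113559/6859) = −678529/719207.

−678529/719207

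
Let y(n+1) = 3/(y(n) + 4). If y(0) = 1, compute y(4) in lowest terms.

y(1) = 3/(1 + 4) = 3/5.
y(2) = 3/(3/5 + 4) = 15/23.
y(3) = 3/(15/23 + 4) = 69/107.
y(4) = 3/(69/107 + 4) = 321/497.

321/497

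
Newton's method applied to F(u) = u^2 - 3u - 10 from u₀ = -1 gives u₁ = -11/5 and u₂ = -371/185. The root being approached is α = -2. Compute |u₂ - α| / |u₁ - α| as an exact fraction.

1/37

u₁ - α = -11/5 - (-2) = -11/5 + 2 = -1/5, so |u₁ - α| = 1/5.
u₂ - α = -371/185 - (-2) = -371/185 + 2 = -1/185, so |u₂ - α| = 1/185.
Ratio = (1/185) / (1/5) = 1/37.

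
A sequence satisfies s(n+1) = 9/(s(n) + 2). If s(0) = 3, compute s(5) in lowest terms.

3033/1421

s(1) = 9/(3 + 2) = 9/5.
s(2) = 9/(9/5 + 2) = 45/19.
s(3) = 9/(45/19 + 2) = 171/83.
s(4) = 9/(171/83 + 2) = 747/337.
s(5) = 9/(747/337 + 2) = 3033/1421.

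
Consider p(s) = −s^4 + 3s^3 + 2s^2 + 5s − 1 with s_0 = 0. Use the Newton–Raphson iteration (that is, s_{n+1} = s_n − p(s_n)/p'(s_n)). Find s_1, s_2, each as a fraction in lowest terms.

s_1 = 1/5, s_2 = 351/1915

p'(s) = −4s^3 + 9s^2 + 4s + 5.
p(0) = −1, p'(0) = 5, so s_1 = 0 − (−1)/5 = 1/5.
p(1/5) = 64/625, p'(1/5) = 766/125, so s_2 = (1/5) − (64/625)/(766/125) = 351/1915.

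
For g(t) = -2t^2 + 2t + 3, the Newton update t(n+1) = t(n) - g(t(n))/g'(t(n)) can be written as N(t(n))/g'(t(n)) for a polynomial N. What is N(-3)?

g'(t) = -4t + 2.
N(t) = t·g'(t) - g(t) = t·(-4t + 2) - (-2t^2 + 2t + 3) = -2t^2 - 3.
N(-3) = -21.

-21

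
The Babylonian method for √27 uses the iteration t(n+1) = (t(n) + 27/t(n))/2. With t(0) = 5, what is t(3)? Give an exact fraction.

t(1) = (5 + 27/5)/2 = 26/5.
t(2) = (26/5 + 27/(26/5))/2 = 1351/260.
t(3) = (1351/260 + 27/(1351/260))/2 = 3650401/702520.

3650401/702520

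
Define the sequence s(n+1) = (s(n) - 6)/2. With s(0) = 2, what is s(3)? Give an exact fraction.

s(1) = (2 - 6)/2 = -2.
s(2) = ((-2) - 6)/2 = -4.
s(3) = ((-4) - 6)/2 = -5.

-5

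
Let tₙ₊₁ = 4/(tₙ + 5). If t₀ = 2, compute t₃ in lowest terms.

156/223

t₁ = 4/(2 + 5) = 4/7.
t₂ = 4/(4/7 + 5) = 28/39.
t₃ = 4/(28/39 + 5) = 156/223.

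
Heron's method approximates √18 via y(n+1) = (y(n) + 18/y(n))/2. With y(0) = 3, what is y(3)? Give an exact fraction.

y(1) = (3 + 18/3)/2 = 9/2.
y(2) = (9/2 + 18/(9/2))/2 = 17/4.
y(3) = (17/4 + 18/(17/4))/2 = 577/136.

577/136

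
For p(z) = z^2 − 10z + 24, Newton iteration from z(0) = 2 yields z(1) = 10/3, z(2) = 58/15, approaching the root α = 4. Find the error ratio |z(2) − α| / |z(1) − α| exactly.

z(1) − α = 10/3 − 4 = −2/3, so |z(1) − α| = 2/3.
z(2) − α = 58/15 − 4 = −2/15, so |z(2) − α| = 2/15.
Ratio = (2/15) / (2/3) = 1/5.

1/5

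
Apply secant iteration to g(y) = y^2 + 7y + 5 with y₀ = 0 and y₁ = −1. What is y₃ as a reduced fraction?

−25/31

g(0) = 5, g(−1) = −1. y₂ = (−1) − (−1)·((−1) − 0)/((−1) − 5) = −5/6.
g(−1) = −1, g(−5/6) = −5/36. y₃ = (−5/6) − (−5/36)·((−5/6) − (−1))/((−5/36) − (−1)) = −25/31.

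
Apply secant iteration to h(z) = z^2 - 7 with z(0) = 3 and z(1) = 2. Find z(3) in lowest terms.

61/23

h(3) = 2, h(2) = -3. z(2) = 2 - (-3)·(2 - 3)/((-3) - 2) = 13/5.
h(2) = -3, h(13/5) = -6/25. z(3) = (13/5) - (-6/25)·((13/5) - 2)/((-6/25) - (-3)) = 61/23.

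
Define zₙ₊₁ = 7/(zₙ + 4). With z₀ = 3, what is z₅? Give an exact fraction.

z₁ = 7/(3 + 4) = 1.
z₂ = 7/(1 + 4) = 7/5.
z₃ = 7/(7/5 + 4) = 35/27.
z₄ = 7/(35/27 + 4) = 189/143.
z₅ = 7/(189/143 + 4) = 1001/761.

1001/761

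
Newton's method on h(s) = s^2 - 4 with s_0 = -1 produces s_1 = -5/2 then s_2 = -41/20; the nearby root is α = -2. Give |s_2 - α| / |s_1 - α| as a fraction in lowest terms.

1/10

s_1 - α = -5/2 - (-2) = -5/2 + 2 = -1/2, so |s_1 - α| = 1/2.
s_2 - α = -41/20 - (-2) = -41/20 + 2 = -1/20, so |s_2 - α| = 1/20.
Ratio = (1/20) / (1/2) = 1/10.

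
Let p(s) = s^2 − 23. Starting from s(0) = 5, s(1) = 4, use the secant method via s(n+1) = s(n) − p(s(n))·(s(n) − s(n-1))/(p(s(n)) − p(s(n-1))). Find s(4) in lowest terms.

16325/3404

p(5) = 2, p(4) = −7. s(2) = 4 − (−7)·(4 − 5)/((−7) − 2) = 43/9.
p(4) = −7, p(43/9) = −14/81. s(3) = (43/9) − (−14/81)·((43/9) − 4)/((−14/81) − (−7)) = 379/79.
p(43/9) = −14/81, p(379/79) = 98/6241. s(4) = (379/79) − (98/6241)·((379/79) − (43/9))/((98/6241) − (−14/81)) = 16325/3404.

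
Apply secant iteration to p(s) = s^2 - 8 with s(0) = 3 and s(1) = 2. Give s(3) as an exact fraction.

p(3) = 1, p(2) = -4. s(2) = 2 - (-4)·(2 - 3)/((-4) - 1) = 14/5.
p(2) = -4, p(14/5) = -4/25. s(3) = (14/5) - (-4/25)·((14/5) - 2)/((-4/25) - (-4)) = 17/6.

17/6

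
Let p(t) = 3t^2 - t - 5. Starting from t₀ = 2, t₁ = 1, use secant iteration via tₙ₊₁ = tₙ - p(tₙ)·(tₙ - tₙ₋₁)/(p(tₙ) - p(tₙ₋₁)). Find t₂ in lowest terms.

p(2) = 5, p(1) = -3. t₂ = 1 - (-3)·(1 - 2)/((-3) - 5) = 11/8.

11/8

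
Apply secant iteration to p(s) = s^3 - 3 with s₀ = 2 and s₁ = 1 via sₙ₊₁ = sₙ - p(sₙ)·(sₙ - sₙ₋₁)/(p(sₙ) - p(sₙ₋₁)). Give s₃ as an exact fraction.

291/193

p(2) = 5, p(1) = -2. s₂ = 1 - (-2)·(1 - 2)/((-2) - 5) = 9/7.
p(1) = -2, p(9/7) = -300/343. s₃ = (9/7) - (-300/343)·((9/7) - 1)/((-300/343) - (-2)) = 291/193.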